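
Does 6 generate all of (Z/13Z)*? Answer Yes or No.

φ(13) = 13 − 1 = 12 = 2^2 · 3.
It suffices to check that the order of 6 is not a proper divisor of 12: compute 6^(12/q) for q ∈ {2, 3}.
6^6 ≡ 12 (mod 13)  [q = 2: ≢ 1 ✓]
6^4 ≡ 9 (mod 13)  [q = 3: ≢ 1 ✓]
None equal 1, so ord_13(6) = 12: 6 is a primitive root.

Yes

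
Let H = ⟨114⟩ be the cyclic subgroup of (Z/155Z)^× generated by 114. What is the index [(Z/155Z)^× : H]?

4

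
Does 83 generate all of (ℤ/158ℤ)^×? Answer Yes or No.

No

φ(158) = φ(2)·φ(79) = 1·78 = 78 = 2 · 3 · 13.
An element g generates (Z/158Z)^× iff g^(78/q) ≢ 1 (mod 158) for each prime q ∈ {2, 3, 13}.
83^39 ≡ 1 (mod 158)  [q = 2: ≡ 1 ✗]
83^26 ≡ 55 (mod 158)  [q = 3: ≢ 1 ✓]
83^6 ≡ 67 (mod 158)  [q = 13: ≢ 1 ✓]
Since 83^39 ≡ 1, the order of 83 divides 39 < 78, so 83 is not a primitive root.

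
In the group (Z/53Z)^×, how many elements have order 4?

2

φ(53) = 53 − 1 = 52 = 2^2 · 13.
(Z/53Z)^× is cyclic (|G| = 52); a cyclic group of order m has exactly φ(d) elements of each order d | m, and none otherwise.
4 = 2^2 divides 52, and φ(4) = 2.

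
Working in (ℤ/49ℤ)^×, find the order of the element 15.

7

The order of 15 must divide φ(49) = φ(7^2) = 7·(7−1) = 42 = 2 · 3 · 7.
Divisors of 42: 1, 2, 3, 6, 7, 14, 21, 42.
Check 15^d mod 49 for each divisor in increasing order:
15^1 ≡ 15 (mod 49)
15^2 ≡ 29 (mod 49)
15^3 ≡ 43 (mod 49)
15^6 ≡ 36 (mod 49)
15^7 ≡ 1 (mod 49) ✓
Hence ord(15) = 7.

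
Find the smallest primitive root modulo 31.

3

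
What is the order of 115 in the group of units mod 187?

20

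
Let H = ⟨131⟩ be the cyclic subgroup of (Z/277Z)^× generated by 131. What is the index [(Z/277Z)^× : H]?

12

Since 131 ∈ (Z/277Z)^×, its order divides φ(277) = 277 − 1 = 276 = 2^2 · 3 · 23.
Divisors of 276: 1, 2, 3, 4, 6, 12, 23, 46, 69, 92, 138, 276.
Test each divisor d:
131^1 ≡ 131
131^2 ≡ 264
131^3 ≡ 236
131^4 ≡ 169
131^6 ≡ 19
131^12 ≡ 84
131^23 ≡ 1
Thus |⟨131⟩| = ord(131) = 23.
Index = |(Z/277Z)^×| / |⟨131⟩| = 276 / 23 = 12.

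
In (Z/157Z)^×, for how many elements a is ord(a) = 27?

φ(157) = 157 − 1 = 156 = 2^2 · 3 · 13.
(Z/157Z)^× is cyclic (|G| = 156); a cyclic group of order m has exactly φ(d) elements of each order d | m, and none otherwise.
27 does not divide 156, so no element of (Z/157Z)^× has order 27.

0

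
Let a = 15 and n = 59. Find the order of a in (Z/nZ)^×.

29

By Lagrange's theorem, ord_59(15) divides φ(59) = 59 − 1 = 58 = 2 · 29.
Divisors of 58: 1, 2, 29, 58.
Evaluate successive powers at the divisors of 58:
15^1 ≡ 15 (mod 59)
15^2 ≡ 48 (mod 59)
15^29 ≡ 1 (mod 59) ✓
Hence ord(15) = 29.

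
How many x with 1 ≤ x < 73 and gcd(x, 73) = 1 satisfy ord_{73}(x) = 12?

φ(73) = 73 − 1 = 72 = 2^3 · 3^2.
In a cyclic group of order 72, there are φ(d) elements of order d for each divisor d of 72, and zero for non-divisors.
12 = 2^2 · 3 divides 72, and φ(12) = 4.

4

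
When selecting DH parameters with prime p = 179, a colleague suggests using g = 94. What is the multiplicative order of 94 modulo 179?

The order of 94 must divide φ(179) = 179 − 1 = 178 = 2 · 89.
Divisors of 178: 1, 2, 89, 178.
Check 94^d mod 179 for each divisor in increasing order:
94^1 ≡ 94
94^2 ≡ 65
94^89 ≡ 178
94^178 ≡ 1
The smallest such exponent is 178, so the order of 94 is 178.

178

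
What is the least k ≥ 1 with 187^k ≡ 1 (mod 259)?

36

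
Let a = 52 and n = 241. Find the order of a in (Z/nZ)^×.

240

Since 52 ∈ (Z/241Z)^×, its order divides φ(241) = 241 − 1 = 240 = 2^4 · 3 · 5.
Divisors of 240: 1, 2, 3, 4, 5, 6, 8, 10, 12, 15, 16, 20, 24, 30, 40, 48, 60, 80, 120, 240.
Evaluate successive powers at the divisors of 240:
52^1 ≡ 52 (mod 241)
52^2 ≡ 53 (mod 241)
52^3 ≡ 105 (mod 241)
52^4 ≡ 158 (mod 241)
52^5 ≡ 22 (mod 241)
52^6 ≡ 180 (mod 241)
52^8 ≡ 141 (mod 241)
52^10 ≡ 2 (mod 241)
52^12 ≡ 106 (mod 241)
52^15 ≡ 44 (mod 241)
52^16 ≡ 119 (mod 241)
52^20 ≡ 4 (mod 241)
52^24 ≡ 150 (mod 241)
52^30 ≡ 8 (mod 241)
52^40 ≡ 16 (mod 241)
52^48 ≡ 87 (mod 241)
52^60 ≡ 64 (mod 241)
52^80 ≡ 15 (mod 241)
52^120 ≡ 240 (mod 241)
52^240 ≡ 1 (mod 241) ✓
The smallest such exponent is 240, so the order of 52 is 240.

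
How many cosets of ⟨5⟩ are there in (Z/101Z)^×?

4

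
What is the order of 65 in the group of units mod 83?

ord(65) | φ(83) = 83 − 1 = 82 = 2 · 41.
Divisors of 82: 1, 2, 41, 82.
Evaluate successive powers at the divisors of 82:
65^1 ≡ 65 (mod 83)
65^2 ≡ 75 (mod 83)
65^41 ≡ 1 (mod 83) ✓
Hence ord(65) = 41.

41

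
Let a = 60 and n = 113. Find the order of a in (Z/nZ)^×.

28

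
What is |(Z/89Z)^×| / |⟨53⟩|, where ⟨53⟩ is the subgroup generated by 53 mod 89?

2

ord(53) | φ(89) = 89 − 1 = 88 = 2^3 · 11.
Divisors of 88: 1, 2, 4, 8, 11, 22, 44, 88.
Test each divisor d:
53^1 ≡ 53
53^2 ≡ 50
53^4 ≡ 8
53^8 ≡ 64
53^11 ≡ 55
53^22 ≡ 88
53^44 ≡ 1
So ord_89(53) = 44, hence |⟨53⟩| = 44.
The index is φ(89) / ord(53) = 88 / 44 = 2.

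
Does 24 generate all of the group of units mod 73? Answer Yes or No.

φ(73) = 73 − 1 = 72 = 2^3 · 3^2.
An element g generates (Z/73Z)^× iff g^(72/q) ≢ 1 (mod 73) for each prime q ∈ {2, 3}.
24^36 ≡ 1 (mod 73)  [q = 2: ≡ 1 ✗]
24^24 ≡ 1 (mod 73)  [q = 3: ≡ 1 ✗]
Since 24^36 ≡ 1, the order of 24 divides 36 < 72, so 24 is not a primitive root.

No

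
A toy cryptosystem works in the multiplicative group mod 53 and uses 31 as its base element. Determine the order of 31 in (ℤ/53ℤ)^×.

52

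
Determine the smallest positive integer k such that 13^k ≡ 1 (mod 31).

Since 13 ∈ (Z/31Z)^×, its order divides φ(31) = 31 − 1 = 30 = 2 · 3 · 5.
Divisors of 30: 1, 2, 3, 5, 6, 10, 15, 30.
Evaluate successive powers at the divisors of 30:
13^1 ≡ 13 (mod 31)
13^2 ≡ 14 (mod 31)
13^3 ≡ 27 (mod 31)
13^5 ≡ 6 (mod 31)
13^6 ≡ 16 (mod 31)
13^10 ≡ 5 (mod 31)
13^15 ≡ 30 (mod 31)
13^30 ≡ 1 (mod 31) ✓
The smallest such exponent is 30, so the order of 13 is 30.

30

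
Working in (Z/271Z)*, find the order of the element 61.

135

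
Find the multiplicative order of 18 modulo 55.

20

Since 18 ∈ (Z/55Z)^×, its order divides φ(55) = φ(5·11) = (5−1)·(11−1) = 4·10 = 40 = 2^3 · 5.
Divisors of 40: 1, 2, 4, 5, 8, 10, 20, 40.
Compute 18^d (mod 55) for the divisors d until we hit 1:
18^1 ≡ 18 (mod 55)
18^2 ≡ 49 (mod 55)
18^4 ≡ 36 (mod 55)
18^5 ≡ 43 (mod 55)
18^8 ≡ 31 (mod 55)
18^10 ≡ 34 (mod 55)
18^20 ≡ 1 (mod 55) ✓
Therefore the multiplicative order of 18 modulo 55 is 20.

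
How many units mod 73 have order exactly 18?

φ(73) = 73 − 1 = 72 = 2^3 · 3^2.
(Z/73Z)^× is cyclic (|G| = 72); a cyclic group of order m has exactly φ(d) elements of each order d | m, and none otherwise.
18 = 2 · 3^2 divides 72, and φ(18) = 6.

6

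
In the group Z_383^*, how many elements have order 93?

φ(383) = 383 − 1 = 382 = 2 · 191.
In a cyclic group of order 382, there are φ(d) elements of order d for each divisor d of 382, and zero for non-divisors.
93 does not divide 382, so no element of (Z/383Z)^× has order 93.

0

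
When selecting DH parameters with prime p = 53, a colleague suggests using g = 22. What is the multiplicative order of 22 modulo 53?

The order of 22 must divide φ(53) = 53 − 1 = 52 = 2^2 · 13.
Divisors of 52: 1, 2, 4, 13, 26, 52.
Evaluate successive powers at the divisors of 52:
22^1 ≡ 22
22^2 ≡ 7
22^4 ≡ 49
22^13 ≡ 23
22^26 ≡ 52
22^52 ≡ 1
Therefore the multiplicative order of 22 modulo 53 is 52.

52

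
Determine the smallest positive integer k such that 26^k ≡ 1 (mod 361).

ord(26) | φ(361) = φ(19^2) = 19·(19−1) = 342 = 2 · 3^2 · 19.
Divisors of 342: 1, 2, 3, 6, 9, 18, 19, 38, 57, 114, 171, 342.
Check 26^d mod 361 for each divisor in increasing order:
26^1 ≡ 26 (mod 361)
26^2 ≡ 315 (mod 361)
26^3 ≡ 248 (mod 361)
26^6 ≡ 134 (mod 361)
26^9 ≡ 20 (mod 361)
26^18 ≡ 39 (mod 361)
26^19 ≡ 292 (mod 361)
26^38 ≡ 68 (mod 361)
26^57 ≡ 1 (mod 361) ✓
Hence ord(26) = 57.

57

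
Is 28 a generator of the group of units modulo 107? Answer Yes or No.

φ(107) = 107 − 1 = 106 = 2 · 53.
An element g generates (Z/107Z)^× iff g^(106/q) ≢ 1 (mod 107) for each prime q ∈ {2, 53}.
28^53 ≡ 106 (mod 107)  [q = 2: ≢ 1 ✓]
28^2 ≡ 35 (mod 107)  [q = 53: ≢ 1 ✓]
All checks pass, so 28 has order 106 and is a primitive root modulo 107.

Yes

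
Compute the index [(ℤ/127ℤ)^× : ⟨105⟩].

7

The order of 105 must divide φ(127) = 127 − 1 = 126 = 2 · 3^2 · 7.
Divisors of 126: 1, 2, 3, 6, 7, 9, 14, 18, 21, 42, 63, 126.
Compute 105^d (mod 127) for the divisors d until we hit 1:
105^1 ≡ 105 (mod 127)
105^2 ≡ 103 (mod 127)
105^3 ≡ 20 (mod 127)
105^6 ≡ 19 (mod 127)
105^7 ≡ 90 (mod 127)
105^9 ≡ 126 (mod 127)
105^14 ≡ 99 (mod 127)
105^18 ≡ 1 (mod 127) ✓
The order of 105 is 18, so the subgroup it generates has 18 elements.
Index = |(Z/127Z)^×| / |⟨105⟩| = 126 / 18 = 7.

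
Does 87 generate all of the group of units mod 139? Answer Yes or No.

No

φ(139) = 139 − 1 = 138 = 2 · 3 · 23.
Test 87^(138/q) mod 139 for each prime factor q of 138:
87^69 ≡ 138 (mod 139)  [q = 2: ≢ 1 ✓]
87^46 ≡ 1 (mod 139)  [q = 3: ≡ 1 ✗]
87^6 ≡ 125 (mod 139)  [q = 23: ≢ 1 ✓]
Since 87^46 ≡ 1, the order of 87 divides 46 < 138, so 87 is not a primitive root.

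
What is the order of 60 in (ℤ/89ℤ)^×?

ord(60) | φ(89) = 89 − 1 = 88 = 2^3 · 11.
Divisors of 88: 1, 2, 4, 8, 11, 22, 44, 88.
Check 60^d mod 89 for each divisor in increasing order:
60^1 ≡ 60 (mod 89)
60^2 ≡ 40 (mod 89)
60^4 ≡ 87 (mod 89)
60^8 ≡ 4 (mod 89)
60^11 ≡ 77 (mod 89)
60^22 ≡ 55 (mod 89)
60^44 ≡ 88 (mod 89)
60^88 ≡ 1 (mod 89) ✓
So ord_89(60) = 88.

88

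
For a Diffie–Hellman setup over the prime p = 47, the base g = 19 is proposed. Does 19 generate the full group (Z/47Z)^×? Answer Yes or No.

φ(47) = 47 − 1 = 46 = 2 · 23.
19 is a primitive root mod 47 iff 19^(φ(47)/q) ≢ 1 for every prime q | φ(47), i.e. q ∈ {2, 23}.
19^23 ≡ 46 (mod 47)  [q = 2: ≢ 1 ✓]
19^2 ≡ 32 (mod 47)  [q = 23: ≢ 1 ✓]
All checks pass, so 19 has order 46 and is a primitive root modulo 47.

Yes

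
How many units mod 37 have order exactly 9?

φ(37) = 37 − 1 = 36 = 2^2 · 3^2.
Since (Z/37Z)^× is cyclic of order 36, the number of elements of order d is φ(d) when d | 36 and 0 otherwise.
9 = 3^2 divides 36, and φ(9) = 6.

6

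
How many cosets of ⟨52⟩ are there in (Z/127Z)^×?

Since 52 ∈ (Z/127Z)^×, its order divides φ(127) = 127 − 1 = 126 = 2 · 3^2 · 7.
Divisors of 126: 1, 2, 3, 6, 7, 9, 14, 18, 21, 42, 63, 126.
Compute 52^d (mod 127) for the divisors d until we hit 1:
52^1 ≡ 52
52^2 ≡ 37
52^3 ≡ 19
52^6 ≡ 107
52^7 ≡ 103
52^9 ≡ 1
So ord_127(52) = 9, hence |⟨52⟩| = 9.
[(Z/127Z)^× : ⟨52⟩] = 126/9 = 14.

14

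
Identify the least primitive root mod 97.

5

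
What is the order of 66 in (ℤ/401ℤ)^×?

400

By Lagrange's theorem, ord_401(66) divides φ(401) = 401 − 1 = 400 = 2^4 · 5^2.
Divisors of 400: 1, 2, 4, 5, 8, 10, 16, 20, 25, 40, 50, 80, 100, 200, 400.
Test each divisor d:
66^1 ≡ 66 (mod 401)
66^2 ≡ 346 (mod 401)
66^4 ≡ 218 (mod 401)
66^5 ≡ 353 (mod 401)
66^8 ≡ 206 (mod 401)
66^10 ≡ 299 (mod 401)
66^16 ≡ 331 (mod 401)
66^20 ≡ 379 (mod 401)
66^25 ≡ 254 (mod 401)
66^40 ≡ 83 (mod 401)
66^50 ≡ 356 (mod 401)
66^80 ≡ 72 (mod 401)
66^100 ≡ 20 (mod 401)
66^200 ≡ 400 (mod 401)
66^400 ≡ 1 (mod 401) ✓
Hence ord(66) = 400.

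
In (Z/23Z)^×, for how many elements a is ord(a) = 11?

φ(23) = 23 − 1 = 22 = 2 · 11.
Since (Z/23Z)^× is cyclic of order 22, the number of elements of order d is φ(d) when d | 22 and 0 otherwise.
11 | 22, and φ(11) = 11 − 1 = 10.

10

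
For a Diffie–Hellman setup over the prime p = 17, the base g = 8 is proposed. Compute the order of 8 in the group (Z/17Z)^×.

8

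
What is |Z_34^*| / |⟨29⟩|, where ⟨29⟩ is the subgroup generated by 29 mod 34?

1

ord(29) | φ(34) = φ(2)·φ(17) = 1·16 = 16 = 2^4.
Divisors of 16: 1, 2, 4, 8, 16.
Compute 29^d (mod 34) for the divisors d until we hit 1:
29^1 ≡ 29
29^2 ≡ 25
29^4 ≡ 13
29^8 ≡ 33
29^16 ≡ 1
Thus |⟨29⟩| = ord(29) = 16.
The index is φ(34) / ord(29) = 16 / 16 = 1.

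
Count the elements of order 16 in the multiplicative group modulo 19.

φ(19) = 19 − 1 = 18 = 2 · 3^2.
(Z/19Z)^× is cyclic (|G| = 18); a cyclic group of order m has exactly φ(d) elements of each order d | m, and none otherwise.
Here 18 is not a multiple of 16, so there are no elements of order 16.

0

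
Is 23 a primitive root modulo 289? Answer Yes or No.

φ(289) = φ(17^2) = 17·(17−1) = 272 = 2^4 · 17.
23 is a primitive root mod 289 iff 23^(φ(289)/q) ≢ 1 for every prime q | φ(289), i.e. q ∈ {2, 17}.
23^136 ≡ 288 (mod 289)  [q = 2: ≢ 1 ✓]
23^16 ≡ 52 (mod 289)  [q = 17: ≢ 1 ✓]
All checks pass, so 23 has order 272 and is a primitive root modulo 289.

Yes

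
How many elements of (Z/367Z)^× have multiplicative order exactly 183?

120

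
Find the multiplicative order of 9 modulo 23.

11

ord(9) | φ(23) = 23 − 1 = 22 = 2 · 11.
Divisors of 22: 1, 2, 11, 22.
Test each divisor d:
9^1 ≡ 9
9^2 ≡ 12
9^11 ≡ 1
Hence ord(9) = 11.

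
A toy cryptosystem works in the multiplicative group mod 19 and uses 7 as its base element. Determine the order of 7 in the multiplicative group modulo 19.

Since 7 ∈ (Z/19Z)^×, its order divides φ(19) = 19 − 1 = 18 = 2 · 3^2.
Divisors of 18: 1, 2, 3, 6, 9, 18.
Test each divisor d:
7^1 ≡ 7 (mod 19)
7^2 ≡ 11 (mod 19)
7^3 ≡ 1 (mod 19) ✓
The smallest such exponent is 3, so the order of 7 is 3.

3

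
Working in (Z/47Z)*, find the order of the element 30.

The order of 30 must divide φ(47) = 47 − 1 = 46 = 2 · 23.
Divisors of 46: 1, 2, 23, 46.
Evaluate successive powers at the divisors of 46:
30^1 ≡ 30 (mod 47)
30^2 ≡ 7 (mod 47)
30^23 ≡ 46 (mod 47)
30^46 ≡ 1 (mod 47) ✓
The smallest such exponent is 46, so the order of 30 is 46.

46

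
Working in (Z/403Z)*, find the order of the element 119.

12

By Lagrange's theorem, ord_403(119) divides φ(403) = φ(13·31) = (13−1)·(31−1) = 12·30 = 360 = 2^3 · 3^2 · 5.
Divisors of 360: 1, 2, 3, 4, 5, 6, 8, 9, 10, 12, 15, 18, 20, 24, 30, 36, 40, 45, 60, 72, 90, 120, 180, 360.
Compute 119^d (mod 403) for the divisors d until we hit 1:
119^1 ≡ 119 (mod 403)
119^2 ≡ 56 (mod 403)
119^3 ≡ 216 (mod 403)
119^4 ≡ 315 (mod 403)
119^5 ≡ 6 (mod 403)
119^6 ≡ 311 (mod 403)
119^8 ≡ 87 (mod 403)
119^9 ≡ 278 (mod 403)
119^10 ≡ 36 (mod 403)
119^12 ≡ 1 (mod 403) ✓
Hence ord(119) = 12.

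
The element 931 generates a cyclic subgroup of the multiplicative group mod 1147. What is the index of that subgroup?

270

The order of 931 must divide φ(1147) = φ(31·37) = (31−1)·(37−1) = 30·36 = 1080 = 2^3 · 3^3 · 5.
Divisors of 1080: 1, 2, 3, 4, 5, 6, 8, 9, 10, 12, 15, 18, 20, 24, 27, 30, 36, 40, 45, 54, 60, 72, 90, 108, 120, 135, 180, 216, 270, 360, 540, 1080.
Check 931^d mod 1147 for each divisor in increasing order:
931^1 ≡ 931 (mod 1147)
931^2 ≡ 776 (mod 1147)
931^3 ≡ 993 (mod 1147)
931^4 ≡ 1 (mod 1147) ✓
Thus |⟨931⟩| = ord(931) = 4.
[(Z/1147Z)^× : ⟨931⟩] = 1080/4 = 270.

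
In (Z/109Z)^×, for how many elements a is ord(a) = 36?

12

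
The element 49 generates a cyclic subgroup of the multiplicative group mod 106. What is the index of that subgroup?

4

By Lagrange's theorem, ord_106(49) divides φ(106) = φ(2)·φ(53) = 1·52 = 52 = 2^2 · 13.
Divisors of 52: 1, 2, 4, 13, 26, 52.
Test each divisor d:
49^1 ≡ 49 (mod 106)
49^2 ≡ 69 (mod 106)
49^4 ≡ 97 (mod 106)
49^13 ≡ 1 (mod 106) ✓
Thus |⟨49⟩| = ord(49) = 13.
Index = |(Z/106Z)^×| / |⟨49⟩| = 52 / 13 = 4.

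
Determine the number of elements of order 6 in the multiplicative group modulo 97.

φ(97) = 97 − 1 = 96 = 2^5 · 3.
Since (Z/97Z)^× is cyclic of order 96, the number of elements of order d is φ(d) when d | 96 and 0 otherwise.
6 = 2 · 3 divides 96, and φ(6) = 2.

2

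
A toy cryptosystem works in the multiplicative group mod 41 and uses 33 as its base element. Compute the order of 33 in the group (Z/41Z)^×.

Since 33 ∈ (Z/41Z)^×, its order divides φ(41) = 41 − 1 = 40 = 2^3 · 5.
Divisors of 40: 1, 2, 4, 5, 8, 10, 20, 40.
Test each divisor d:
33^1 ≡ 33 (mod 41)
33^2 ≡ 23 (mod 41)
33^4 ≡ 37 (mod 41)
33^5 ≡ 32 (mod 41)
33^8 ≡ 16 (mod 41)
33^10 ≡ 40 (mod 41)
33^20 ≡ 1 (mod 41) ✓
The smallest such exponent is 20, so the order of 33 is 20.

20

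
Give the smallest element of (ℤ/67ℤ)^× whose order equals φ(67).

φ(67) = 67 − 1 = 66 = 2 · 3 · 11.
Test candidates g = 2, 3, … against the prime factors q ∈ {2, 3, 11} of φ(67): g is a generator iff g^(66/q) ≢ 1 for every such q.
g = 2: 2^33 ≡ 66; 2^22 ≡ 37; 2^6 ≡ 64 — none is 1, so 2 is a primitive root.
So 2 is the smallest generator of (Z/67Z)^×.

2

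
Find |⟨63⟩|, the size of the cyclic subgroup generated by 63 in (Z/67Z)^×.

66

Since 63 ∈ (Z/67Z)^×, its order divides φ(67) = 67 − 1 = 66 = 2 · 3 · 11.
Divisors of 66: 1, 2, 3, 6, 11, 22, 33, 66.
Check 63^d mod 67 for each divisor in increasing order:
63^1 ≡ 63
63^2 ≡ 16
63^3 ≡ 3
63^6 ≡ 9
63^11 ≡ 30
63^22 ≡ 29
63^33 ≡ 66
63^66 ≡ 1
So ord_67(63) = 66.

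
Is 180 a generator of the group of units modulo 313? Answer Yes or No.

No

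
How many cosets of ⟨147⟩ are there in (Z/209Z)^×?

2

ord(147) | φ(209) = φ(11·19) = (11−1)·(19−1) = 10·18 = 180 = 2^2 · 3^2 · 5.
Divisors of 180: 1, 2, 3, 4, 5, 6, 9, 10, 12, 15, 18, 20, 30, 36, 45, 60, 90, 180.
Compute 147^d (mod 209) for the divisors d until we hit 1:
147^1 ≡ 147
147^2 ≡ 82
147^3 ≡ 141
147^4 ≡ 36
147^5 ≡ 67
147^6 ≡ 26
147^9 ≡ 113
147^10 ≡ 100
147^12 ≡ 49
147^15 ≡ 12
147^18 ≡ 20
147^20 ≡ 177
147^30 ≡ 144
147^36 ≡ 191
147^45 ≡ 56
147^60 ≡ 45
147^90 ≡ 1
Thus |⟨147⟩| = ord(147) = 90.
[(Z/209Z)^× : ⟨147⟩] = 180/90 = 2.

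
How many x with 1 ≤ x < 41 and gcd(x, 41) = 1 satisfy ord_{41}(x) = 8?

4

φ(41) = 41 − 1 = 40 = 2^3 · 5.
(Z/41Z)^× is cyclic (|G| = 40); a cyclic group of order m has exactly φ(d) elements of each order d | m, and none otherwise.
8 = 2^3 divides 40, and φ(8) = 4.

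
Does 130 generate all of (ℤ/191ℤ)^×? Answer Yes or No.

φ(191) = 191 − 1 = 190 = 2 · 5 · 19.
Test 130^(190/q) mod 191 for each prime factor q of 190:
130^95 ≡ 1 (mod 191)  [q = 2: ≡ 1 ✗]
130^38 ≡ 39 (mod 191)  [q = 5: ≢ 1 ✓]
130^10 ≡ 6 (mod 191)  [q = 19: ≢ 1 ✓]
130^95 ≡ 1 shows ord(130) | 95, strictly less than φ(191); not a primitive root.

No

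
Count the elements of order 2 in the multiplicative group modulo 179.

1

φ(179) = 179 − 1 = 178 = 2 · 89.
Since (Z/179Z)^× is cyclic of order 178, the number of elements of order d is φ(d) when d | 178 and 0 otherwise.
2 | 178, and φ(2) = 2 − 1 = 1.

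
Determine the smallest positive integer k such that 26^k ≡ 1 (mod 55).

5

By Lagrange's theorem, ord_55(26) divides φ(55) = φ(5·11) = (5−1)·(11−1) = 4·10 = 40 = 2^3 · 5.
Divisors of 40: 1, 2, 4, 5, 8, 10, 20, 40.
Check 26^d mod 55 for each divisor in increasing order:
26^1 ≡ 26 (mod 55)
26^2 ≡ 16 (mod 55)
26^4 ≡ 36 (mod 55)
26^5 ≡ 1 (mod 55) ✓
So ord_55(26) = 5.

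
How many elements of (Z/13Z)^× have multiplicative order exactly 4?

φ(13) = 13 − 1 = 12 = 2^2 · 3.
In a cyclic group of order 12, there are φ(d) elements of order d for each divisor d of 12, and zero for non-divisors.
4 = 2^2 divides 12, and φ(4) = 2.

2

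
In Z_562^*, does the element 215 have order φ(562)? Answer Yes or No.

φ(562) = φ(2)·φ(281) = 1·280 = 280 = 2^3 · 5 · 7.
215 is a primitive root mod 562 iff 215^(φ(562)/q) ≢ 1 for every prime q | φ(562), i.e. q ∈ {2, 5, 7}.
215^140 ≡ 1 (mod 562)  [q = 2: ≡ 1 ✗]
215^56 ≡ 153 (mod 562)  [q = 5: ≢ 1 ✓]
215^40 ≡ 109 (mod 562)  [q = 7: ≢ 1 ✓]
The check at q = 2 fails, so 215 generates a proper subgroup.

No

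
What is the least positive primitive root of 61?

2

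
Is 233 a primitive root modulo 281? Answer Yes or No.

φ(281) = 281 − 1 = 280 = 2^3 · 5 · 7.
An element g generates (Z/281Z)^× iff g^(280/q) ≢ 1 (mod 281) for each prime q ∈ {2, 5, 7}.
233^140 ≡ 280 (mod 281)  [q = 2: ≢ 1 ✓]
233^56 ≡ 90 (mod 281)  [q = 5: ≢ 1 ✓]
233^40 ≡ 59 (mod 281)  [q = 7: ≢ 1 ✓]
Every test exponent gives a nontrivial residue, hence 233 generates the full group.

Yes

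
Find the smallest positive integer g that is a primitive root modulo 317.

2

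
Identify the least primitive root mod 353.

3

φ(353) = 353 − 1 = 352 = 2^5 · 11.
Test candidates g = 2, 3, … against the prime factors q ∈ {2, 11} of φ(353): g is a generator iff g^(352/q) ≢ 1 for every such q.
g = 2: 2^176 ≡ 1 — hits 1, so not a primitive root.
g = 3: 3^176 ≡ 352; 3^32 ≡ 140 — none is 1, so 3 is a primitive root.
The smallest primitive root modulo 353 is 3.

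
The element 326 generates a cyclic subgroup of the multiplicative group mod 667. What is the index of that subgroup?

8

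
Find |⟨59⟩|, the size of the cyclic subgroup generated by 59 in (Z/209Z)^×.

The order of 59 must divide φ(209) = φ(11·19) = (11−1)·(19−1) = 10·18 = 180 = 2^2 · 3^2 · 5.
Divisors of 180: 1, 2, 3, 4, 5, 6, 9, 10, 12, 15, 18, 20, 30, 36, 45, 60, 90, 180.
Compute 59^d (mod 209) for the divisors d until we hit 1:
59^1 ≡ 59
59^2 ≡ 137
59^3 ≡ 141
59^4 ≡ 168
59^5 ≡ 89
59^6 ≡ 26
59^9 ≡ 113
59^10 ≡ 188
59^12 ≡ 49
59^15 ≡ 12
59^18 ≡ 20
59^20 ≡ 23
59^30 ≡ 144
59^36 ≡ 191
59^45 ≡ 56
59^60 ≡ 45
59^90 ≡ 1
Hence ord(59) = 90.

90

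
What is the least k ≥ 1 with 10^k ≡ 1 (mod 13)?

6

Since 10 ∈ (Z/13Z)^×, its order divides φ(13) = 13 − 1 = 12 = 2^2 · 3.
Divisors of 12: 1, 2, 3, 4, 6, 12.
Check 10^d mod 13 for each divisor in increasing order:
10^1 ≡ 10 (mod 13)
10^2 ≡ 9 (mod 13)
10^3 ≡ 12 (mod 13)
10^4 ≡ 3 (mod 13)
10^6 ≡ 1 (mod 13) ✓
Therefore the multiplicative order of 10 modulo 13 is 6.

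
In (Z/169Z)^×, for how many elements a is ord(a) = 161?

0

φ(169) = φ(13^2) = 13·(13−1) = 156 = 2^2 · 3 · 13.
(Z/169Z)^× is cyclic (|G| = 156); a cyclic group of order m has exactly φ(d) elements of each order d | m, and none otherwise.
Since 161 ∤ 156, the count is 0.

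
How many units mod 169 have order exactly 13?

12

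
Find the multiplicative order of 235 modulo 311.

The order of 235 must divide φ(311) = 311 − 1 = 310 = 2 · 5 · 31.
Divisors of 310: 1, 2, 5, 10, 31, 62, 155, 310.
Compute 235^d (mod 311) for the divisors d until we hit 1:
235^1 ≡ 235
235^2 ≡ 178
235^5 ≡ 89
235^10 ≡ 146
235^31 ≡ 6
235^62 ≡ 36
235^155 ≡ 1
The smallest such exponent is 155, so the order of 235 is 155.

155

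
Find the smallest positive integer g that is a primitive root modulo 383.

5

φ(383) = 383 − 1 = 382 = 2 · 191.
g is a primitive root iff g^(382/q) ≢ 1 (mod 383) for each prime q ∈ {2, 191}.
g = 2: 2^191 ≡ 1 — hits 1, so not a primitive root.
g = 3: 3^191 ≡ 1 — hits 1, so not a primitive root.
g = 4: 4^191 ≡ 1 — hits 1, so not a primitive root.
g = 5: 5^191 ≡ 382; 5^2 ≡ 25 — none is 1, so 5 is a primitive root.
The smallest primitive root modulo 383 is 5.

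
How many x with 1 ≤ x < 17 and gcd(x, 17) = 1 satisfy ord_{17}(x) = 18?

0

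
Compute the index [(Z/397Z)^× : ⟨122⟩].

4

The order of 122 must divide φ(397) = 397 − 1 = 396 = 2^2 · 3^2 · 11.
Divisors of 396: 1, 2, 3, 4, 6, 9, 11, 12, 18, 22, 33, 36, 44, 66, 99, 132, 198, 396.
Check 122^d mod 397 for each divisor in increasing order:
122^1 ≡ 122 (mod 397)
122^2 ≡ 195 (mod 397)
122^3 ≡ 367 (mod 397)
122^4 ≡ 310 (mod 397)
122^6 ≡ 106 (mod 397)
122^9 ≡ 393 (mod 397)
122^11 ≡ 14 (mod 397)
122^12 ≡ 120 (mod 397)
122^18 ≡ 16 (mod 397)
122^22 ≡ 196 (mod 397)
122^33 ≡ 362 (mod 397)
122^36 ≡ 256 (mod 397)
122^44 ≡ 304 (mod 397)
122^66 ≡ 34 (mod 397)
122^99 ≡ 1 (mod 397) ✓
The order of 122 is 99, so the subgroup it generates has 99 elements.
The index is φ(397) / ord(122) = 396 / 99 = 4.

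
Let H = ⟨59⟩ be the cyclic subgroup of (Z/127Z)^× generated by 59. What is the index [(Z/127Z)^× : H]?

7

By Lagrange's theorem, ord_127(59) divides φ(127) = 127 − 1 = 126 = 2 · 3^2 · 7.
Divisors of 126: 1, 2, 3, 6, 7, 9, 14, 18, 21, 42, 63, 126.
Evaluate successive powers at the divisors of 126:
59^1 ≡ 59 (mod 127)
59^2 ≡ 52 (mod 127)
59^3 ≡ 20 (mod 127)
59^6 ≡ 19 (mod 127)
59^7 ≡ 105 (mod 127)
59^9 ≡ 126 (mod 127)
59^14 ≡ 103 (mod 127)
59^18 ≡ 1 (mod 127) ✓
So ord_127(59) = 18, hence |⟨59⟩| = 18.
Index = |(Z/127Z)^×| / |⟨59⟩| = 126 / 18 = 7.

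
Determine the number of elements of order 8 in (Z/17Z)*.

4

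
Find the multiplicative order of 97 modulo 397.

99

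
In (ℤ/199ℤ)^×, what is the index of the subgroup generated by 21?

ord(21) | φ(199) = 199 − 1 = 198 = 2 · 3^2 · 11.
Divisors of 198: 1, 2, 3, 6, 9, 11, 18, 22, 33, 66, 99, 198.
Check 21^d mod 199 for each divisor in increasing order:
21^1 ≡ 21 (mod 199)
21^2 ≡ 43 (mod 199)
21^3 ≡ 107 (mod 199)
21^6 ≡ 106 (mod 199)
21^9 ≡ 198 (mod 199)
21^11 ≡ 156 (mod 199)
21^18 ≡ 1 (mod 199) ✓
So ord_199(21) = 18, hence |⟨21⟩| = 18.
Index = |(Z/199Z)^×| / |⟨21⟩| = 198 / 18 = 11.

11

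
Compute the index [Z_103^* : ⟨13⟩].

6

The order of 13 must divide φ(103) = 103 − 1 = 102 = 2 · 3 · 17.
Divisors of 102: 1, 2, 3, 6, 17, 34, 51, 102.
Test each divisor d:
13^1 ≡ 13 (mod 103)
13^2 ≡ 66 (mod 103)
13^3 ≡ 34 (mod 103)
13^6 ≡ 23 (mod 103)
13^17 ≡ 1 (mod 103) ✓
Thus |⟨13⟩| = ord(13) = 17.
Index = |(Z/103Z)^×| / |⟨13⟩| = 102 / 17 = 6.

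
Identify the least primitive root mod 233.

φ(233) = 233 − 1 = 232 = 2^3 · 29.
g is a primitive root iff g^(232/q) ≢ 1 (mod 233) for each prime q ∈ {2, 29}.
g = 2: 2^116 ≡ 1 — hits 1, so not a primitive root.
g = 3: 3^116 ≡ 232; 3^8 ≡ 37 — none is 1, so 3 is a primitive root.
Hence the least primitive root of 233 is 3.

3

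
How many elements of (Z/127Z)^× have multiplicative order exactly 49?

0

φ(127) = 127 − 1 = 126 = 2 · 3^2 · 7.
In a cyclic group of order 126, there are φ(d) elements of order d for each divisor d of 126, and zero for non-divisors.
Since 49 ∤ 126, the count is 0.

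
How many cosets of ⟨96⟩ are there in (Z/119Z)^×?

2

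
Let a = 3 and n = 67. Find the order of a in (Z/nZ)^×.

22

The order of 3 must divide φ(67) = 67 − 1 = 66 = 2 · 3 · 11.
Divisors of 66: 1, 2, 3, 6, 11, 22, 33, 66.
Check 3^d mod 67 for each divisor in increasing order:
3^1 ≡ 3 (mod 67)
3^2 ≡ 9 (mod 67)
3^3 ≡ 27 (mod 67)
3^6 ≡ 59 (mod 67)
3^11 ≡ 66 (mod 67)
3^22 ≡ 1 (mod 67) ✓
The smallest such exponent is 22, so the order of 3 is 22.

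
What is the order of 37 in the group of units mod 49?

21

The order of 37 must divide φ(49) = φ(7^2) = 7·(7−1) = 42 = 2 · 3 · 7.
Divisors of 42: 1, 2, 3, 6, 7, 14, 21, 42.
Evaluate successive powers at the divisors of 42:
37^1 ≡ 37
37^2 ≡ 46
37^3 ≡ 36
37^6 ≡ 22
37^7 ≡ 30
37^14 ≡ 18
37^21 ≡ 1
Therefore the multiplicative order of 37 modulo 49 is 21.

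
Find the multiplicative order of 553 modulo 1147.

ord(553) | φ(1147) = φ(31·37) = (31−1)·(37−1) = 30·36 = 1080 = 2^3 · 3^3 · 5.
Divisors of 1080: 1, 2, 3, 4, 5, 6, 8, 9, 10, 12, 15, 18, 20, 24, 27, 30, 36, 40, 45, 54, 60, 72, 90, 108, 120, 135, 180, 216, 270, 360, 540, 1080.
Test each divisor d:
553^1 ≡ 553 (mod 1147)
553^2 ≡ 707 (mod 1147)
553^3 ≡ 991 (mod 1147)
553^4 ≡ 904 (mod 1147)
553^5 ≡ 967 (mod 1147)
553^6 ≡ 249 (mod 1147)
553^8 ≡ 552 (mod 1147)
553^9 ≡ 154 (mod 1147)
553^10 ≡ 284 (mod 1147)
553^12 ≡ 63 (mod 1147)
553^15 ≡ 495 (mod 1147)
553^18 ≡ 776 (mod 1147)
553^20 ≡ 366 (mod 1147)
553^24 ≡ 528 (mod 1147)
553^27 ≡ 216 (mod 1147)
553^30 ≡ 714 (mod 1147)
553^36 ≡ 1 (mod 1147) ✓
So ord_1147(553) = 36.

36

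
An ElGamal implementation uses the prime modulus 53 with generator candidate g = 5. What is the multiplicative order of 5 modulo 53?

ord(5) | φ(53) = 53 − 1 = 52 = 2^2 · 13.
Divisors of 52: 1, 2, 4, 13, 26, 52.
Evaluate successive powers at the divisors of 52:
5^1 ≡ 5
5^2 ≡ 25
5^4 ≡ 42
5^13 ≡ 23
5^26 ≡ 52
5^52 ≡ 1
Therefore the multiplicative order of 5 modulo 53 is 52.

52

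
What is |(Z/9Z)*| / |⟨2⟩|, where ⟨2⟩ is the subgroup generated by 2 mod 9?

By Lagrange's theorem, ord_9(2) divides φ(9) = φ(3^2) = 3·(3−1) = 6 = 2 · 3.
Divisors of 6: 1, 2, 3, 6.
Evaluate successive powers at the divisors of 6:
2^1 ≡ 2 (mod 9)
2^2 ≡ 4 (mod 9)
2^3 ≡ 8 (mod 9)
2^6 ≡ 1 (mod 9) ✓
The order of 2 is 6, so the subgroup it generates has 6 elements.
The index is φ(9) / ord(2) = 6 / 6 = 1.

1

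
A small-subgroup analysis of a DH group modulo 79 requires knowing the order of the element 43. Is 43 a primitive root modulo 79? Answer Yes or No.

Yes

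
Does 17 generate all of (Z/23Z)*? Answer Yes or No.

Yes

φ(23) = 23 − 1 = 22 = 2 · 11.
It suffices to check that the order of 17 is not a proper divisor of 22: compute 17^(22/q) for q ∈ {2, 11}.
17^11 ≡ 22 (mod 23)  [q = 2: ≢ 1 ✓]
17^2 ≡ 13 (mod 23)  [q = 11: ≢ 1 ✓]
Every test exponent gives a nontrivial residue, hence 17 generates the full group.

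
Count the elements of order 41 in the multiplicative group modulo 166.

40

φ(166) = φ(2)·φ(83) = 1·82 = 82 = 2 · 41.
(Z/166Z)^× is cyclic (|G| = 82); a cyclic group of order m has exactly φ(d) elements of each order d | m, and none otherwise.
41 | 82, and φ(41) = 41 − 1 = 40.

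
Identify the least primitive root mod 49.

3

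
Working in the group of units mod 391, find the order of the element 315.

88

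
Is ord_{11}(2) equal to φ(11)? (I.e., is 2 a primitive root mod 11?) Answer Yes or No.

Yes

φ(11) = 11 − 1 = 10 = 2 · 5.
It suffices to check that the order of 2 is not a proper divisor of 10: compute 2^(10/q) for q ∈ {2, 5}.
2^5 ≡ 10 (mod 11)  [q = 2: ≢ 1 ✓]
2^2 ≡ 4 (mod 11)  [q = 5: ≢ 1 ✓]
All checks pass, so 2 has order 10 and is a primitive root modulo 11.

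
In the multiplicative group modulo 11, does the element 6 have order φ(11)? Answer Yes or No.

Yes

φ(11) = 11 − 1 = 10 = 2 · 5.
It suffices to check that the order of 6 is not a proper divisor of 10: compute 6^(10/q) for q ∈ {2, 5}.
6^5 ≡ 10 (mod 11)  [q = 2: ≢ 1 ✓]
6^2 ≡ 3 (mod 11)  [q = 5: ≢ 1 ✓]
None equal 1, so ord_11(6) = 10: 6 is a primitive root.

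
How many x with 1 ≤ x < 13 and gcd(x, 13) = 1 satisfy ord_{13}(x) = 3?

2

φ(13) = 13 − 1 = 12 = 2^2 · 3.
In a cyclic group of order 12, there are φ(d) elements of order d for each divisor d of 12, and zero for non-divisors.
3 | 12, and φ(3) = 3 − 1 = 2.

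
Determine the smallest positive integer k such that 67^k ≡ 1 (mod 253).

22

ord(67) | φ(253) = φ(11·23) = (11−1)·(23−1) = 10·22 = 220 = 2^2 · 5 · 11.
Divisors of 220: 1, 2, 4, 5, 10, 11, 20, 22, 44, 55, 110, 220.
Test each divisor d:
67^1 ≡ 67 (mod 253)
67^2 ≡ 188 (mod 253)
67^4 ≡ 177 (mod 253)
67^5 ≡ 221 (mod 253)
67^10 ≡ 12 (mod 253)
67^11 ≡ 45 (mod 253)
67^20 ≡ 144 (mod 253)
67^22 ≡ 1 (mod 253) ✓
The smallest such exponent is 22, so the order of 67 is 22.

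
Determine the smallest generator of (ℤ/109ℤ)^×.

6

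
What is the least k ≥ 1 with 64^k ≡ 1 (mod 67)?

By Lagrange's theorem, ord_67(64) divides φ(67) = 67 − 1 = 66 = 2 · 3 · 11.
Divisors of 66: 1, 2, 3, 6, 11, 22, 33, 66.
Check 64^d mod 67 for each divisor in increasing order:
64^1 ≡ 64 (mod 67)
64^2 ≡ 9 (mod 67)
64^3 ≡ 40 (mod 67)
64^6 ≡ 59 (mod 67)
64^11 ≡ 1 (mod 67) ✓
Hence ord(64) = 11.

11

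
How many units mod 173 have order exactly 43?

φ(173) = 173 − 1 = 172 = 2^2 · 43.
(Z/173Z)^× is cyclic (|G| = 172); a cyclic group of order m has exactly φ(d) elements of each order d | m, and none otherwise.
43 | 172, and φ(43) = 43 − 1 = 42.

42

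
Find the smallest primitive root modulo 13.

2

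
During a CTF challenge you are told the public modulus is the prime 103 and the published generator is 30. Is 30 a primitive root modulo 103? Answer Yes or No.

φ(103) = 103 − 1 = 102 = 2 · 3 · 17.
Test 30^(102/q) mod 103 for each prime factor q of 102:
30^51 ≡ 1 (mod 103)  [q = 2: ≡ 1 ✗]
30^34 ≡ 1 (mod 103)  [q = 3: ≡ 1 ✗]
30^6 ≡ 93 (mod 103)  [q = 17: ≢ 1 ✓]
30^51 ≡ 1 shows ord(30) | 51, strictly less than φ(103); not a primitive root.

No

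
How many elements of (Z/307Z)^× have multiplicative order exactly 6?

φ(307) = 307 − 1 = 306 = 2 · 3^2 · 17.
In a cyclic group of order 306, there are φ(d) elements of order d for each divisor d of 306, and zero for non-divisors.
6 = 2 · 3 divides 306, and φ(6) = 2.

2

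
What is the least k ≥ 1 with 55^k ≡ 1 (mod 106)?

By Lagrange's theorem, ord_106(55) divides φ(106) = φ(2)·φ(53) = 1·52 = 52 = 2^2 · 13.
Divisors of 52: 1, 2, 4, 13, 26, 52.
Compute 55^d (mod 106) for the divisors d until we hit 1:
55^1 ≡ 55
55^2 ≡ 57
55^4 ≡ 69
55^13 ≡ 83
55^26 ≡ 105
55^52 ≡ 1
So ord_106(55) = 52.

52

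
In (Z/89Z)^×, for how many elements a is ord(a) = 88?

φ(89) = 89 − 1 = 88 = 2^3 · 11.
(Z/89Z)^× is cyclic (|G| = 88); a cyclic group of order m has exactly φ(d) elements of each order d | m, and none otherwise.
88 = 2^3 · 11 divides 88, and φ(88) = 40.

40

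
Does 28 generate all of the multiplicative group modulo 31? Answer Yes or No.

No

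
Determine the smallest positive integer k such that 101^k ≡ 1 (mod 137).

68

ord(101) | φ(137) = 137 − 1 = 136 = 2^3 · 17.
Divisors of 136: 1, 2, 4, 8, 17, 34, 68, 136.
Test each divisor d:
101^1 ≡ 101 (mod 137)
101^2 ≡ 63 (mod 137)
101^4 ≡ 133 (mod 137)
101^8 ≡ 16 (mod 137)
101^17 ≡ 100 (mod 137)
101^34 ≡ 136 (mod 137)
101^68 ≡ 1 (mod 137) ✓
Therefore the multiplicative order of 101 modulo 137 is 68.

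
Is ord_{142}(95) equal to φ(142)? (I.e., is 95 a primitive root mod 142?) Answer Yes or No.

No

φ(142) = φ(2)·φ(71) = 1·70 = 70 = 2 · 5 · 7.
95 is a primitive root mod 142 iff 95^(φ(142)/q) ≢ 1 for every prime q | φ(142), i.e. q ∈ {2, 5, 7}.
95^35 ≡ 1 (mod 142)  [q = 2: ≡ 1 ✗]
95^14 ≡ 25 (mod 142)  [q = 5: ≢ 1 ✓]
95^10 ≡ 37 (mod 142)  [q = 7: ≢ 1 ✓]
Since 95^35 ≡ 1, the order of 95 divides 35 < 70, so 95 is not a primitive root.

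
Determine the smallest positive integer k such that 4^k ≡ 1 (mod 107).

53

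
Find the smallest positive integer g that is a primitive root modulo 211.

2

φ(211) = 211 − 1 = 210 = 2 · 3 · 5 · 7.
g is a primitive root iff g^(210/q) ≢ 1 (mod 211) for each prime q ∈ {2, 3, 5, 7}.
g = 2: 2^105 ≡ 210; 2^70 ≡ 196; 2^42 ≡ 107; 2^30 ≡ 171 — none is 1, so 2 is a primitive root.
Hence the least primitive root of 211 is 2.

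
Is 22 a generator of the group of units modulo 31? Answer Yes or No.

φ(31) = 31 − 1 = 30 = 2 · 3 · 5.
An element g generates (Z/31Z)^× iff g^(30/q) ≢ 1 (mod 31) for each prime q ∈ {2, 3, 5}.
22^15 ≡ 30 (mod 31)  [q = 2: ≢ 1 ✓]
22^10 ≡ 5 (mod 31)  [q = 3: ≢ 1 ✓]
22^6 ≡ 8 (mod 31)  [q = 5: ≢ 1 ✓]
None equal 1, so ord_31(22) = 30: 22 is a primitive root.

Yes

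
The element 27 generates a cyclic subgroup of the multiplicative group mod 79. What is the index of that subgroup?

3

By Lagrange's theorem, ord_79(27) divides φ(79) = 79 − 1 = 78 = 2 · 3 · 13.
Divisors of 78: 1, 2, 3, 6, 13, 26, 39, 78.
Test each divisor d:
27^1 ≡ 27
27^2 ≡ 18
27^3 ≡ 12
27^6 ≡ 65
27^13 ≡ 78
27^26 ≡ 1
So ord_79(27) = 26, hence |⟨27⟩| = 26.
Index = |(Z/79Z)^×| / |⟨27⟩| = 78 / 26 = 3.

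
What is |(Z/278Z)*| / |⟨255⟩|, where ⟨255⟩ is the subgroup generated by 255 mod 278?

6

The order of 255 must divide φ(278) = φ(2)·φ(139) = 1·138 = 138 = 2 · 3 · 23.
Divisors of 138: 1, 2, 3, 6, 23, 46, 69, 138.
Evaluate successive powers at the divisors of 138:
255^1 ≡ 255
255^2 ≡ 251
255^3 ≡ 65
255^6 ≡ 55
255^23 ≡ 1
So ord_278(255) = 23, hence |⟨255⟩| = 23.
[(Z/278Z)^× : ⟨255⟩] = 138/23 = 6.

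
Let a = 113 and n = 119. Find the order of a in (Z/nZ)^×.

By Lagrange's theorem, ord_119(113) divides φ(119) = φ(7·17) = (7−1)·(17−1) = 6·16 = 96 = 2^5 · 3.
Divisors of 96: 1, 2, 3, 4, 6, 8, 12, 16, 24, 32, 48, 96.
Test each divisor d:
113^1 ≡ 113
113^2 ≡ 36
113^3 ≡ 22
113^4 ≡ 106
113^6 ≡ 8
113^8 ≡ 50
113^12 ≡ 64
113^16 ≡ 1
Hence ord(113) = 16.

16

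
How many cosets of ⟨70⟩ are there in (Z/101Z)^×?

By Lagrange's theorem, ord_101(70) divides φ(101) = 101 − 1 = 100 = 2^2 · 5^2.
Divisors of 100: 1, 2, 4, 5, 10, 20, 25, 50, 100.
Compute 70^d (mod 101) for the divisors d until we hit 1:
70^1 ≡ 70 (mod 101)
70^2 ≡ 52 (mod 101)
70^4 ≡ 78 (mod 101)
70^5 ≡ 6 (mod 101)
70^10 ≡ 36 (mod 101)
70^20 ≡ 84 (mod 101)
70^25 ≡ 100 (mod 101)
70^50 ≡ 1 (mod 101) ✓
The order of 70 is 50, so the subgroup it generates has 50 elements.
Index = |(Z/101Z)^×| / |⟨70⟩| = 100 / 50 = 2.

2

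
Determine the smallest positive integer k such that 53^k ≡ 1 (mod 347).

173

The order of 53 must divide φ(347) = 347 − 1 = 346 = 2 · 173.
Divisors of 346: 1, 2, 173, 346.
Evaluate successive powers at the divisors of 346:
53^1 ≡ 53
53^2 ≡ 33
53^173 ≡ 1
So ord_347(53) = 173.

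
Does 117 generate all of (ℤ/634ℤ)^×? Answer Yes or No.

φ(634) = φ(2)·φ(317) = 1·316 = 316 = 2^2 · 79.
Test 117^(316/q) mod 634 for each prime factor q of 316:
117^158 ≡ 633 (mod 634)  [q = 2: ≢ 1 ✓]
117^4 ≡ 511 (mod 634)  [q = 79: ≢ 1 ✓]
None equal 1, so ord_634(117) = 316: 117 is a primitive root.

Yes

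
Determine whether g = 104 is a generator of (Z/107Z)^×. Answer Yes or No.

Yes

φ(107) = 107 − 1 = 106 = 2 · 53.
An element g generates (Z/107Z)^× iff g^(106/q) ≢ 1 (mod 107) for each prime q ∈ {2, 53}.
104^53 ≡ 106 (mod 107)  [q = 2: ≢ 1 ✓]
104^2 ≡ 9 (mod 107)  [q = 53: ≢ 1 ✓]
All checks pass, so 104 has order 106 and is a primitive root modulo 107.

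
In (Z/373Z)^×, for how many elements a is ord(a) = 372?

120

φ(373) = 373 − 1 = 372 = 2^2 · 3 · 31.
In a cyclic group of order 372, there are φ(d) elements of order d for each divisor d of 372, and zero for non-divisors.
372 = 2^2 · 3 · 31 divides 372, and φ(372) = 120.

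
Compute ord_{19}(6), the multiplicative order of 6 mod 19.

9

Since 6 ∈ (Z/19Z)^×, its order divides φ(19) = 19 − 1 = 18 = 2 · 3^2.
Divisors of 18: 1, 2, 3, 6, 9, 18.
Check 6^d mod 19 for each divisor in increasing order:
6^1 ≡ 6 (mod 19)
6^2 ≡ 17 (mod 19)
6^3 ≡ 7 (mod 19)
6^6 ≡ 11 (mod 19)
6^9 ≡ 1 (mod 19) ✓
Hence ord(6) = 9.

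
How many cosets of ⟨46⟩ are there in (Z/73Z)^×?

18

By Lagrange's theorem, ord_73(46) divides φ(73) = 73 − 1 = 72 = 2^3 · 3^2.
Divisors of 72: 1, 2, 3, 4, 6, 8, 9, 12, 18, 24, 36, 72.
Test each divisor d:
46^1 ≡ 46
46^2 ≡ 72
46^3 ≡ 27
46^4 ≡ 1
Thus |⟨46⟩| = ord(46) = 4.
The index is φ(73) / ord(46) = 72 / 4 = 18.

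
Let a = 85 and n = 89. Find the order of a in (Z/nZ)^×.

22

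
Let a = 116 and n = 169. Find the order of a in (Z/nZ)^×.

26

By Lagrange's theorem, ord_169(116) divides φ(169) = φ(13^2) = 13·(13−1) = 156 = 2^2 · 3 · 13.
Divisors of 156: 1, 2, 3, 4, 6, 12, 13, 26, 39, 52, 78, 156.
Check 116^d mod 169 for each divisor in increasing order:
116^1 ≡ 116 (mod 169)
116^2 ≡ 105 (mod 169)
116^3 ≡ 12 (mod 169)
116^4 ≡ 40 (mod 169)
116^6 ≡ 144 (mod 169)
116^12 ≡ 118 (mod 169)
116^13 ≡ 168 (mod 169)
116^26 ≡ 1 (mod 169) ✓
So ord_169(116) = 26.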